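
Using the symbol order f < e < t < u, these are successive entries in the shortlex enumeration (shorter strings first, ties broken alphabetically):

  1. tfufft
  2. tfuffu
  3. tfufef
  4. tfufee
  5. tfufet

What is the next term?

Find the rightmost character of tfufet below u, bump it to the next letter, and reset everything to its right to f.

tfufeu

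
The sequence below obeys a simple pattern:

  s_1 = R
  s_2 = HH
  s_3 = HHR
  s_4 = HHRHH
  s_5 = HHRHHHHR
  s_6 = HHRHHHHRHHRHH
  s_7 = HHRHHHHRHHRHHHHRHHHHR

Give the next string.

Each term (from the third on) is the previous term followed by the one before it: term 3 = HH·R = HHR.
Continuing: HHRHHHHRHHRHHHHRHHHHR · HHRHHHHRHHRHH gives term 8.

HHRHHHHRHHRHHHHRHHHHRHHRHHHHRHHRHH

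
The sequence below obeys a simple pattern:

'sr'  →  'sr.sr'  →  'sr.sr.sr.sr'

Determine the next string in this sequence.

Each string is two copies of the previous one joined by '.'.
Doubling sr.sr.sr.sr with '.' between the halves:

sr.sr.sr.sr.sr.sr.sr.sr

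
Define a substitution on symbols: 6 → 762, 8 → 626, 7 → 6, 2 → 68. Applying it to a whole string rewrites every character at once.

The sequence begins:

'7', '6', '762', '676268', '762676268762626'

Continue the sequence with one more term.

67626876267626876262667626876268762

φ(762676268762626) expands symbol-by-symbol to 6 762 68 762 6 762 68 762 626 6 762 68 762 68 762; joining the 15 pieces gives the next term.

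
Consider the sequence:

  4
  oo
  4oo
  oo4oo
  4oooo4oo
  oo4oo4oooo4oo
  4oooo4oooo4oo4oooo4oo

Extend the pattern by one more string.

oo4oo4oooo4oo4oooo4oooo4oo4oooo4oo

Each term (from the third on) is the two preceding terms concatenated in order: term 3 = 4·oo = 4oo.
So term 8 is oo4oo4oooo4oo·4oooo4oooo4oo4oooo4oo.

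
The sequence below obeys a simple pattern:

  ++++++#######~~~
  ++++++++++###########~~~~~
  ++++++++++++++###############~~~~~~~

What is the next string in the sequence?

The n-th term is 4n+2 +'s then 4n+3 #'s then 2n+1 ~'s (n = 1, 2, …).
For the next term, n = 4, so the run lengths are 18, 19, 9.

++++++++++++++++++###################~~~~~~~~~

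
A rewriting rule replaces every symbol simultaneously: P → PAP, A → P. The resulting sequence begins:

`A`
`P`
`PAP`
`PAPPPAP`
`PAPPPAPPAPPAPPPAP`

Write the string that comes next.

φ(PAPPPAPPAPPAPPPAP) expands symbol-by-symbol to PAP P PAP PAP PAP P PAP PAP P PAP PAP P PAP PAP PAP P PAP; joining the 17 pieces gives the next term.

PAPPPAPPAPPAPPPAPPAPPPAPPAPPPAPPAPPAPPPAP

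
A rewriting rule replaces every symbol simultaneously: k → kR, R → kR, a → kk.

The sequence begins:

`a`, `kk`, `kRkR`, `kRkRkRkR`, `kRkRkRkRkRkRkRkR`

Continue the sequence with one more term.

Replace each of the 16 characters of kRkRkRkRkRkRkRkR in place — kR kR kR kR kR kR kR kR kR kR kR kR kR kR kR kR — and concatenate.

kRkRkRkRkRkRkRkRkRkRkRkRkRkRkRkR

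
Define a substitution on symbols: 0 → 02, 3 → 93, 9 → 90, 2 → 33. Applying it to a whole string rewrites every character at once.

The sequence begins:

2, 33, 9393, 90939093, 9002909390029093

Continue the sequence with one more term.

Applying the rule to each of the 16 symbols of 9002909390029093 gives the pieces 90 02 02 33 90 02 90 93 90 02 02 33 90 02 90 93, which concatenate to the answer.

90020233900290939002023390029093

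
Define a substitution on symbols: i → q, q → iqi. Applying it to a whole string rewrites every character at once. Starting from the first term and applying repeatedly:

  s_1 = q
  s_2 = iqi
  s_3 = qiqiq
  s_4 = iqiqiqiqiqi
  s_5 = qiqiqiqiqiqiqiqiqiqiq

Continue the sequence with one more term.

Rewriting the 21 symbols of qiqiqiqiqiqiqiqiqiqiq one by one yields iqi q iqi q iqi q iqi q iqi q iqi q iqi q iqi q iqi q iqi q iqi; concatenated:

iqiqiqiqiqiqiqiqiqiqiqiqiqiqiqiqiqiqiqiqiqi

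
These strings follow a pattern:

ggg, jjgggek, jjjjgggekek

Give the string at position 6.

jjjjjjjjjjgggekekekekek

s(k+1) = jj·s(k)·ek, so each term gains jj as a prefix and ek as a suffix.
From jjjjgggekek, 3 further steps: jjjjgggekek → jjjjjjgggekekek → jjjjjjjjgggekekekek → (answer).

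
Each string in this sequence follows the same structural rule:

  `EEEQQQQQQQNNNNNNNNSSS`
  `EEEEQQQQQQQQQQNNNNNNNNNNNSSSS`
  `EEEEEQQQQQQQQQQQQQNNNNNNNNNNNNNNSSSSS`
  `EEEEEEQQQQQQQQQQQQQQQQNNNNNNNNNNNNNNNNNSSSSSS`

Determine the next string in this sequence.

Reading off run lengths: E runs 3, 4, 5, 6; Q runs 7, 10, 13, 16; N runs 8, 11, 14, 17; S runs 3, 4, 5, 6 — each is linear in n, where the shown terms are n = 2, 3, 4, 5.
At n = 6 the blocks have lengths 7, 19, 20, 7.

EEEEEEEQQQQQQQQQQQQQQQQQQQNNNNNNNNNNNNNNNNNNNNSSSSSSS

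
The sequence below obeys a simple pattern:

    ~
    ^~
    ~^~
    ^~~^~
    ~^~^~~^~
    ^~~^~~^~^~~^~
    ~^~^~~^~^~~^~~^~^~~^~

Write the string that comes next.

From term 3 onward, concatenate the second-to-last term with the last: ~·^~ = ~^~, ^~·~^~ = ^~~^~, …
Continuing: ^~~^~~^~^~~^~ · ~^~^~~^~^~~^~~^~^~~^~ gives term 8.

^~~^~~^~^~~^~~^~^~~^~^~~^~~^~^~~^~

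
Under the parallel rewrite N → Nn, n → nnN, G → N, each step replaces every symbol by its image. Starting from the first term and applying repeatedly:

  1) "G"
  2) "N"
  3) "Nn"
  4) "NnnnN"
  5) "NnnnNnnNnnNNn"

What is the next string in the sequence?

Rewriting the 13 symbols of NnnnNnnNnnNNn one by one yields Nn nnN nnN nnN Nn nnN nnN Nn nnN nnN Nn Nn nnN; concatenated:

NnnnNnnNnnNNnnnNnnNNnnnNnnNNnNnnnN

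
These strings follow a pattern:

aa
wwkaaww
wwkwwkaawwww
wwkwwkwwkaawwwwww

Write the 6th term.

wwkwwkwwkwwkwwkaawwwwwwwwww

s(k+1) = wwk·s(k)·ww, so each term gains wwk as a prefix and ww as a suffix.
From wwkwwkwwkaawwwwww, 2 further steps: wwkwwkwwkaawwwwww → wwkwwkwwkwwkaawwwwwwww → (answer).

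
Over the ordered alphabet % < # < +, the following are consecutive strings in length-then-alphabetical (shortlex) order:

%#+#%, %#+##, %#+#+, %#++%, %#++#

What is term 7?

%+%%%

Advancing 2 positions from %#++# through %#++# → %#+++ reaches term 7.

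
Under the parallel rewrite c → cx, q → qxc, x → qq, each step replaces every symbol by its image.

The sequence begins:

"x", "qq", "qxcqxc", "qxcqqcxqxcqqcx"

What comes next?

qxcqqcxqxcqxccxqqqxcqqcxqxcqxccxqq

Replace each of the 14 characters of qxcqqcxqxcqqcx in place — qxc qq cx qxc qxc cx qq qxc qq cx qxc qxc cx qq — and concatenate.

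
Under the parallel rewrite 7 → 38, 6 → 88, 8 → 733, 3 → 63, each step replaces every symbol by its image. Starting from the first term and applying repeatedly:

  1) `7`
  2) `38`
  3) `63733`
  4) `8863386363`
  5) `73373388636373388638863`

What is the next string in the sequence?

3863633863637337338863886338636373373388637337338863

Applying the rule to each of the 23 symbols of 73373388636373388638863 gives the pieces 38 63 63 38 63 63 733 733 88 63 88 63 38 63 63 733 733 88 63 733 733 88 63, which concatenate to the answer.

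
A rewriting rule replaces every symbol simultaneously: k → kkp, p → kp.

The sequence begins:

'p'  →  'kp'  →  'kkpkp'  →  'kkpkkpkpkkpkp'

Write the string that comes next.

Replace each of the 13 characters of kkpkkpkpkkpkp in place — kkp kkp kp kkp kkp kp kkp kp kkp kkp kp kkp kp — and concatenate.

kkpkkpkpkkpkkpkpkkpkpkkpkkpkpkkpkp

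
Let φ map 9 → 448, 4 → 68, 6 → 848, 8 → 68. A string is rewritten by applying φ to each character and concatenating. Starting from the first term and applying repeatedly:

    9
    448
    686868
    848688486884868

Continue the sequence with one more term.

Replace each of the 15 characters of 848688486884868 in place — 68 68 68 848 68 68 68 68 848 68 68 68 68 848 68 — and concatenate.

686868848686868688486868686884868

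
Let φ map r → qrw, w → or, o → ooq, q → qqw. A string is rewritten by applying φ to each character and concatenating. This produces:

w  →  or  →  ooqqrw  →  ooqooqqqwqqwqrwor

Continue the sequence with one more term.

Rewriting the 17 symbols of ooqooqqqwqqwqrwor one by one yields ooq ooq qqw ooq ooq qqw qqw qqw or qqw qqw or qqw qrw or ooq qrw; concatenated:

ooqooqqqwooqooqqqwqqwqqworqqwqqworqqwqrworooqqrw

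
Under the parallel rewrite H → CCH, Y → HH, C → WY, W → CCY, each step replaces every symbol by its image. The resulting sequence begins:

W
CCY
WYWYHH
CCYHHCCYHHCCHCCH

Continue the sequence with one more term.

WYWYHHCCHCCHWYWYHHCCHCCHWYWYCCHWYWYCCH

Applying the rule to each of the 16 symbols of CCYHHCCYHHCCHCCH gives the pieces WY WY HH CCH CCH WY WY HH CCH CCH WY WY CCH WY WY CCH, which concatenate to the answer.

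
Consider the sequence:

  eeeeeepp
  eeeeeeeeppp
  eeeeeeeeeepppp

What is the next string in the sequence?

Reading off run lengths: e runs 6, 8, 10; p runs 2, 3, 4 — each is linear in n, where the shown terms are n = 3, 4, 5.
For the next term, n = 6, so the run lengths are 12, 5.

eeeeeeeeeeeeppppp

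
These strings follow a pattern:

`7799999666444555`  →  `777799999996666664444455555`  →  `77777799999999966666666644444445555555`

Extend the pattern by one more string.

7777777799999999999666666666666444444444555555555

The n-th term is 2n 7's then 2n+3 9's then 3n 6's then 2n+1 4's then 2n+1 5's (n = 1, 2, …).
Setting n = 4 gives 8, 11, 12, 9, 9 characters in each block.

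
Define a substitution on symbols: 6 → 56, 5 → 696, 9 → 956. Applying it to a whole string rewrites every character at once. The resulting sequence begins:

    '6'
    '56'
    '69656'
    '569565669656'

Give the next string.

Expanding 569565669656: 5→696, 6→56, 9→956, 5→696, 6→56, 5→696, 6→56, 6→56, 9→956, 6→56, 5→696, 6→56. Concatenated: 696 56 956 696 56 696 56 56 956 56 696 56.

696569566965669656569565669656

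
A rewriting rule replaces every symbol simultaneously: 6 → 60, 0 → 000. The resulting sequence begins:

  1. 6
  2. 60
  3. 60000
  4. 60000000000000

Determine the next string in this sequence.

Rewriting the 14 symbols of 60000000000000 one by one yields 60 000 000 000 000 000 000 000 000 000 000 000 000 000; concatenated:

60000000000000000000000000000000000000000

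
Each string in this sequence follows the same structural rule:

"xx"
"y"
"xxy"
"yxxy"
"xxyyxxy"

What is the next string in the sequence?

From term 3 onward, concatenate the second-to-last term with the last: xx·y = xxy, y·xxy = yxxy, …
So term 6 is yxxy·xxyyxxy.

yxxyxxyyxxy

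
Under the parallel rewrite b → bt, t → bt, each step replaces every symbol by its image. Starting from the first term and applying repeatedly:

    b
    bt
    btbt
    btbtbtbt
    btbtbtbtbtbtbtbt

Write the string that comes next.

Replace each of the 16 characters of btbtbtbtbtbtbtbt in place — bt bt bt bt bt bt bt bt bt bt bt bt bt bt bt bt — and concatenate.

btbtbtbtbtbtbtbtbtbtbtbtbtbtbtbt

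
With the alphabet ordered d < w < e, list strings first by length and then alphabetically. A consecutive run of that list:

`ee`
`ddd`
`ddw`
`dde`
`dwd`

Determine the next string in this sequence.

Treat dwd as a base-3 numeral over the given alphabet and add one, carrying through any trailing e's.

dww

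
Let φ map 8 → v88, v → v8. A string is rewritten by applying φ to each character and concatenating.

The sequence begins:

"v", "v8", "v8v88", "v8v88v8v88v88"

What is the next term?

v8v88v8v88v88v8v88v8v88v88v8v88v88

φ(v8v88v8v88v88) expands symbol-by-symbol to v8 v88 v8 v88 v88 v8 v88 v8 v88 v88 v8 v88 v88; joining the 13 pieces gives the next term.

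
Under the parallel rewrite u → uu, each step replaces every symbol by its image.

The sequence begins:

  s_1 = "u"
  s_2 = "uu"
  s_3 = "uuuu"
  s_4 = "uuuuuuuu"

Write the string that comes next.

Apply φ to uuuuuuuu symbol by symbol: u→uu, u→uu, u→uu, u→uu, u→uu, u→uu, u→uu, u→uu; joined: uu uu uu uu uu uu uu uu.

uuuuuuuuuuuuuuuu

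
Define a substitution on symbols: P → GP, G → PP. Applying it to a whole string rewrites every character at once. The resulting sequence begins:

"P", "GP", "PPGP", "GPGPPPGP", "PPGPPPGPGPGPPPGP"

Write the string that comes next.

GPGPPPGPGPGPPPGPPPGPPPGPGPGPPPGP

Applying the rule to each of the 16 symbols of PPGPPPGPGPGPPPGP gives the pieces GP GP PP GP GP GP PP GP PP GP PP GP GP GP PP GP, which concatenate to the answer.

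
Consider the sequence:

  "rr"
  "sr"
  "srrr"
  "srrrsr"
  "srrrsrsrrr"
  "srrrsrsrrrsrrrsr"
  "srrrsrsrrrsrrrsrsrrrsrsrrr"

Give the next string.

srrrsrsrrrsrrrsrsrrrsrsrrrsrrrsrsrrrsrrrsr

From term 3 onward, concatenate the last term with the second-to-last: sr·rr = srrr, srrr·sr = srrrsr, …
The next term joins srrrsrsrrrsrrrsrsrrrsrsrrr and srrrsrsrrrsrrrsr.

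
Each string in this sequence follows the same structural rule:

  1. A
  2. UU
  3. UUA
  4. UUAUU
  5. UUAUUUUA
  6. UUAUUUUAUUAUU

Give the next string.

This is a Fibonacci-style word recurrence s(k) = s(k−1)·s(k−2): e.g. UU·A = UUA.
Continuing: UUAUUUUAUUAUU · UUAUUUUA gives term 7.

UUAUUUUAUUAUUUUAUUUUA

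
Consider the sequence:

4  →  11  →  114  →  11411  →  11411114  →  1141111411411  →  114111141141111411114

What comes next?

Each term (from the third on) is the previous term followed by the one before it: term 3 = 11·4 = 114.
So term 8 is 114111141141111411114·1141111411411.

1141111411411114111141141111411411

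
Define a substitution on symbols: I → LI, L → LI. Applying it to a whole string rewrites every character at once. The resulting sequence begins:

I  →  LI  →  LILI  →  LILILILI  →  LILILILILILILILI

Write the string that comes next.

Applying the rule to each of the 16 symbols of LILILILILILILILI gives the pieces LI LI LI LI LI LI LI LI LI LI LI LI LI LI LI LI, which concatenate to the answer.

LILILILILILILILILILILILILILILILI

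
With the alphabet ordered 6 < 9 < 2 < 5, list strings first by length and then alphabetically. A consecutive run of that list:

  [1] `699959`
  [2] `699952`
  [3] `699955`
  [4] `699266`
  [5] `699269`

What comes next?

699262

The successor of 699269 increments the rightmost position that isn't already 5 and resets every position after it to 6.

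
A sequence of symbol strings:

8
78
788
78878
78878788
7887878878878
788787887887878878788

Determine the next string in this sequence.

7887878878878788787887887878878878

This is a Fibonacci-style word recurrence s(k) = s(k−1)·s(k−2): e.g. 78·8 = 788.
The next term joins 788787887887878878788 and 7887878878878.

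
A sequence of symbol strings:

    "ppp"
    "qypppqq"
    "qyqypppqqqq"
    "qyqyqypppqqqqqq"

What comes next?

Every step adds qy to the front and qq to the end of the previous string.
One more step from qyqyqypppqqqqqq gives the answer.

qyqyqyqypppqqqqqqqq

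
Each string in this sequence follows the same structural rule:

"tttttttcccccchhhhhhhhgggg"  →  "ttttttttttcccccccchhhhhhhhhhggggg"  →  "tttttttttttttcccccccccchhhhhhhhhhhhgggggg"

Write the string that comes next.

ttttttttttttttttcccccccccccchhhhhhhhhhhhhhggggggg

Reading off run lengths: t runs 7, 10, 13; c runs 6, 8, 10; h runs 8, 10, 12; g runs 4, 5, 6 — each is linear in n, where the shown terms are n = 3, 4, 5.
For the next term, n = 6, so the run lengths are 16, 12, 14, 7.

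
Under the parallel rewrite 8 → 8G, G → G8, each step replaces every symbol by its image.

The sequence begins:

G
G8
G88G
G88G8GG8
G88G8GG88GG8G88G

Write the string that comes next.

Applying the rule to each of the 16 symbols of G88G8GG88GG8G88G gives the pieces G8 8G 8G G8 8G G8 G8 8G 8G G8 G8 8G G8 8G 8G G8, which concatenate to the answer.

G88G8GG88GG8G88G8GG8G88GG88G8GG8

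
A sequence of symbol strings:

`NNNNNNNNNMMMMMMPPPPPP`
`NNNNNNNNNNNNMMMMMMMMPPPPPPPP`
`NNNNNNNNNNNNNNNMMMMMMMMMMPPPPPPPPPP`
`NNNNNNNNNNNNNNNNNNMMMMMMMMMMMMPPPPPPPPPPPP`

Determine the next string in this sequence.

Each string has the form N^{3n} M^{2n} P^{2n}, where the shown terms are n = 3, 4, 5, 6.
Setting n = 7 gives 21, 14, 14 characters in each block.

NNNNNNNNNNNNNNNNNNNNNMMMMMMMMMMMMMMPPPPPPPPPPPPPP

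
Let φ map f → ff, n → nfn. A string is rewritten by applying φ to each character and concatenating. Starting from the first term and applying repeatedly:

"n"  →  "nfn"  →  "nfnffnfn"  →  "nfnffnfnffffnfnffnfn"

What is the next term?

nfnffnfnffffnfnffnfnffffffffnfnffnfnffffnfnffnfn

Replace each of the 20 characters of nfnffnfnffffnfnffnfn in place — nfn ff nfn ff ff nfn ff nfn ff ff ff ff nfn ff nfn ff ff nfn ff nfn — and concatenate.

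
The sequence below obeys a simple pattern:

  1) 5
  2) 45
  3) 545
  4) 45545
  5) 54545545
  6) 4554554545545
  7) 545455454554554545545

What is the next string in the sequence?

4554554545545545455454554554545545

This is a Fibonacci-style word recurrence s(k) = s(k−2)·s(k−1): e.g. 5·45 = 545.
So term 8 is 4554554545545·545455454554554545545.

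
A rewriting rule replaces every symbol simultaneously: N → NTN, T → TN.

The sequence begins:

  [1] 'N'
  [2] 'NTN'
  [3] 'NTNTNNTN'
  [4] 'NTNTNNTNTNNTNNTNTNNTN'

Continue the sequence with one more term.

Applying the rule to each of the 21 symbols of NTNTNNTNTNNTNNTNTNNTN gives the pieces NTN TN NTN TN NTN NTN TN NTN TN NTN NTN TN NTN NTN TN NTN TN NTN NTN TN NTN, which concatenate to the answer.

NTNTNNTNTNNTNNTNTNNTNTNNTNNTNTNNTNNTNTNNTNTNNTNNTNTNNTN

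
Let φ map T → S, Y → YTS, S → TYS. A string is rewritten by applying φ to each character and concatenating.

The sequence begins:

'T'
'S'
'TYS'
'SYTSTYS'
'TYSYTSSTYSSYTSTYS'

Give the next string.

Replace each of the 17 characters of TYSYTSSTYSSYTSTYS in place — S YTS TYS YTS S TYS TYS S YTS TYS TYS YTS S TYS S YTS TYS — and concatenate.

SYTSTYSYTSSTYSTYSSYTSTYSTYSYTSSTYSSYTSTYS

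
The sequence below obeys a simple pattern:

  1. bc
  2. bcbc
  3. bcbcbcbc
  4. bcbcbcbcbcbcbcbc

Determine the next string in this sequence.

Every step duplicates the string.
So the next term is two copies of bcbcbcbcbcbcbcbc.

bcbcbcbcbcbcbcbcbcbcbcbcbcbcbcbc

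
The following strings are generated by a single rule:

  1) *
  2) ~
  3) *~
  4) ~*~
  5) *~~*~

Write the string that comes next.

Each term (from the third on) is the two preceding terms concatenated in order: term 3 = *·~ = *~.
So term 6 is ~*~·*~~*~.

~*~*~~*~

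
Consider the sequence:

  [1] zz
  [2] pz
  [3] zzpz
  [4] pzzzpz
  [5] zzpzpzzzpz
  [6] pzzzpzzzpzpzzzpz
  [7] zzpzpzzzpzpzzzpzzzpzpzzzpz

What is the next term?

pzzzpzzzpzpzzzpzzzpzpzzzpzpzzzpzzzpzpzzzpz

From term 3 onward, concatenate the second-to-last term with the last: zz·pz = zzpz, pz·zzpz = pzzzpz, …
The next term joins pzzzpzzzpzpzzzpz and zzpzpzzzpzpzzzpzzzpzpzzzpz.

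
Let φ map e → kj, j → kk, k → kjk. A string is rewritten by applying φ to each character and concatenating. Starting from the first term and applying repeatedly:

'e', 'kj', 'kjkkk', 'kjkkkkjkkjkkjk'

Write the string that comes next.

Rewriting the 14 symbols of kjkkkkjkkjkkjk one by one yields kjk kk kjk kjk kjk kjk kk kjk kjk kk kjk kjk kk kjk; concatenated:

kjkkkkjkkjkkjkkjkkkkjkkjkkkkjkkjkkkkjk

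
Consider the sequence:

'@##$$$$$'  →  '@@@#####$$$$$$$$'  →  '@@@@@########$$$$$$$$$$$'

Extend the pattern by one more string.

Reading off run lengths: @ runs 1, 3, 5; # runs 2, 5, 8; $ runs 5, 8, 11 — each is linear in n (n = 1, 2, …).
For the next term, n = 4, so the run lengths are 7, 11, 14.

@@@@@@@###########$$$$$$$$$$$$$$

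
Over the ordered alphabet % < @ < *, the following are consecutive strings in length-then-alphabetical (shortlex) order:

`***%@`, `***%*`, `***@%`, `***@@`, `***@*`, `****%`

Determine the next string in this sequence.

****@

The successor of ****% increments the rightmost position that isn't already * and resets every position after it to %.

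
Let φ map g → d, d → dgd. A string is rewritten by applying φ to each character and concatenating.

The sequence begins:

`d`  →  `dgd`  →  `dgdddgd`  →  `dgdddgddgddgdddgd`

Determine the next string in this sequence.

dgdddgddgddgdddgddgdddgddgdddgddgddgdddgd

φ(dgdddgddgddgdddgd) expands symbol-by-symbol to dgd d dgd dgd dgd d dgd dgd d dgd dgd d dgd dgd dgd d dgd; joining the 17 pieces gives the next term.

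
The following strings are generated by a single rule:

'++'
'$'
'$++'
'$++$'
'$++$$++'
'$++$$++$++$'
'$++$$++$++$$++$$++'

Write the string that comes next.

$++$$++$++$$++$$++$++$$++$++$

This is a Fibonacci-style word recurrence s(k) = s(k−1)·s(k−2): e.g. $·++ = $++.
The next term joins $++$$++$++$$++$$++ and $++$$++$++$.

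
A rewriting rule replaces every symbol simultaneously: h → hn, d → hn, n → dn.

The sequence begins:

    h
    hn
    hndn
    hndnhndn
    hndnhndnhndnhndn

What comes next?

hndnhndnhndnhndnhndnhndnhndnhndn

Applying the rule to each of the 16 symbols of hndnhndnhndnhndn gives the pieces hn dn hn dn hn dn hn dn hn dn hn dn hn dn hn dn, which concatenate to the answer.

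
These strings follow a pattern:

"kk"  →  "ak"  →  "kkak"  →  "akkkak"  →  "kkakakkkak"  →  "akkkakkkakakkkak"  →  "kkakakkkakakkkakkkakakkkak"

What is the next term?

From term 3 onward, concatenate the second-to-last term with the last: kk·ak = kkak, ak·kkak = akkkak, …
So term 8 is akkkakkkakakkkak·kkakakkkakakkkakkkakakkkak.

akkkakkkakakkkakkkakakkkakakkkakkkakakkkak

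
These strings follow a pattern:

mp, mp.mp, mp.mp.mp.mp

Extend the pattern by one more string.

Each string is two copies of the previous one joined by '.'.
One more doubling of mp.mp.mp.mp gives the answer.

mp.mp.mp.mp.mp.mp.mp.mp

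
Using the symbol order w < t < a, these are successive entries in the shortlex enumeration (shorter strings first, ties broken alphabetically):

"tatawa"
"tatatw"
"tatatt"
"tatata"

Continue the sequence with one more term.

Treat tatata as a base-3 numeral over the given alphabet and add one, carrying through any trailing a's.

tataaw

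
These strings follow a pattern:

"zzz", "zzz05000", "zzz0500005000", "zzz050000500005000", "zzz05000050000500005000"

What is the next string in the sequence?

The strings grow by a fixed suffix 05000 each time.
Applying this once more to zzz05000050000500005000:

zzz0500005000050000500005000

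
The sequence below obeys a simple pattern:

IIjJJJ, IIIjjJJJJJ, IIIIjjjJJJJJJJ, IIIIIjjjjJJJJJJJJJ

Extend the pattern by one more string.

The n-th term is n+1 I's then n j's then 2n+1 J's (n = 1, 2, …).
For the next term, n = 5, so the run lengths are 6, 5, 11.

IIIIIIjjjjjJJJJJJJJJJJ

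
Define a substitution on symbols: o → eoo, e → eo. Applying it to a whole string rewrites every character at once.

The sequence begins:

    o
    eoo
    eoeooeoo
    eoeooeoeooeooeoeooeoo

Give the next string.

eoeooeoeooeooeoeooeoeooeooeoeooeooeoeooeoeooeooeoeooeoo

Applying the rule to each of the 21 symbols of eoeooeoeooeooeoeooeoo gives the pieces eo eoo eo eoo eoo eo eoo eo eoo eoo eo eoo eoo eo eoo eo eoo eoo eo eoo eoo, which concatenate to the answer.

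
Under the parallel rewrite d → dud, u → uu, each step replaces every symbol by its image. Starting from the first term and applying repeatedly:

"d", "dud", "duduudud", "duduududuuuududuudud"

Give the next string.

Replace each of the 20 characters of duduududuuuududuudud in place — dud uu dud uu uu dud uu dud uu uu uu uu dud uu dud uu uu dud uu dud — and concatenate.

duduududuuuududuududuuuuuuuududuududuuuududuudud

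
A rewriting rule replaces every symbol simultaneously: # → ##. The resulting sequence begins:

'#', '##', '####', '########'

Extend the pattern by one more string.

################

Apply φ to ######## symbol by symbol: #→##, #→##, #→##, #→##, #→##, #→##, #→##, #→##; joined: ## ## ## ## ## ## ## ##.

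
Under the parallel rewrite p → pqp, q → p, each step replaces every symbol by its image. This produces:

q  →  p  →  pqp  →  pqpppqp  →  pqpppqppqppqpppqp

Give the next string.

Rewriting the 17 symbols of pqpppqppqppqpppqp one by one yields pqp p pqp pqp pqp p pqp pqp p pqp pqp p pqp pqp pqp p pqp; concatenated:

pqpppqppqppqpppqppqpppqppqpppqppqppqpppqp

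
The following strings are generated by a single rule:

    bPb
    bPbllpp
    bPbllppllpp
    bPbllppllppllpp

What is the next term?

Each term is the previous one with llpp appended.
Applying this once more to bPbllppllppllpp:

bPbllppllppllppllpp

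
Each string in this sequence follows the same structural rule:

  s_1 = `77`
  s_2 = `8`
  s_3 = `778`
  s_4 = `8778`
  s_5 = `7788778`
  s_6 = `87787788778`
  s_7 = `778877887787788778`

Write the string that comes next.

87787788778778877887787788778

This is a Fibonacci-style word recurrence s(k) = s(k−2)·s(k−1): e.g. 77·8 = 778.
Continuing: 87787788778 · 778877887787788778 gives term 8.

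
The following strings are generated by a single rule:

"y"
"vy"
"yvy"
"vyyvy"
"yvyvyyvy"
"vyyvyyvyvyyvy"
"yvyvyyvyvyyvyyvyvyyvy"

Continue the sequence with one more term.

This is a Fibonacci-style word recurrence s(k) = s(k−2)·s(k−1): e.g. y·vy = yvy.
So term 8 is vyyvyyvyvyyvy·yvyvyyvyvyyvyyvyvyyvy.

vyyvyyvyvyyvyyvyvyyvyvyyvyyvyvyyvy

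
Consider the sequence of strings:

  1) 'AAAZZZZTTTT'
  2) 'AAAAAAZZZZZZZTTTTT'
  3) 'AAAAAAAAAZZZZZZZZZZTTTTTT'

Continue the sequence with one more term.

Term n consists of 3n A's, followed by 3n+1 Z's, followed by n+3 T's (n = 1, 2, …).
For the next term, n = 4, so the run lengths are 12, 13, 7.

AAAAAAAAAAAAZZZZZZZZZZZZZTTTTTTT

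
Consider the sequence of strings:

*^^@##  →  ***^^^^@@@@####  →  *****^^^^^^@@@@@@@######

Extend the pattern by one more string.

*******^^^^^^^^@@@@@@@@@@########

Term n consists of 2n-1 *'s, followed by 2n ^'s, followed by 3n-2 @'s, followed by 2n #'s (n = 1, 2, …).
Setting n = 4 gives 7, 8, 10, 8 characters in each block.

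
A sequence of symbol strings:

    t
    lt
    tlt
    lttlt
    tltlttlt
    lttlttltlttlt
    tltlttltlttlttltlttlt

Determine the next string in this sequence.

lttlttltlttlttltlttltlttlttltlttlt

From term 3 onward, concatenate the second-to-last term with the last: t·lt = tlt, lt·tlt = lttlt, …
So term 8 is lttlttltlttlt·tltlttltlttlttltlttlt.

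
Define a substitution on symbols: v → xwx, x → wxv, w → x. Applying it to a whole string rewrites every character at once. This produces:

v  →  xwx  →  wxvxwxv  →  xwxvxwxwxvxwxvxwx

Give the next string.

wxvxwxvxwxwxvxwxvxwxvxwxwxvxwxvxwxwxvxwxv

Replace each of the 17 characters of xwxvxwxwxvxwxvxwx in place — wxv x wxv xwx wxv x wxv x wxv xwx wxv x wxv xwx wxv x wxv — and concatenate.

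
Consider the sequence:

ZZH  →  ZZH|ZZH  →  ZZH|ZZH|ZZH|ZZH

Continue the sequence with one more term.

ZZH|ZZH|ZZH|ZZH|ZZH|ZZH|ZZH|ZZH

Each string is two copies of the previous one joined by '|'.
One more doubling of ZZH|ZZH|ZZH|ZZH gives the answer.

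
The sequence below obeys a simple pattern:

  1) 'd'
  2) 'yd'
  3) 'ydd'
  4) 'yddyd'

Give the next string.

Each term (from the third on) is the previous term followed by the one before it: term 3 = yd·d = ydd.
So term 5 is yddyd·ydd.

yddydydd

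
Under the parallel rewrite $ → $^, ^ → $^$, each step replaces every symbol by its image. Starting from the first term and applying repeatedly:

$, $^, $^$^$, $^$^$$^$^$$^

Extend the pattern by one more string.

$^$^$$^$^$$^$^$^$$^$^$$^$^$^$

Apply φ to $^$^$$^$^$$^ symbol by symbol: $→$^, ^→$^$, $→$^, ^→$^$, $→$^, $→$^, ^→$^$, $→$^, ^→$^$, $→$^, $→$^, ^→$^$; joined: $^ $^$ $^ $^$ $^ $^ $^$ $^ $^$ $^ $^ $^$.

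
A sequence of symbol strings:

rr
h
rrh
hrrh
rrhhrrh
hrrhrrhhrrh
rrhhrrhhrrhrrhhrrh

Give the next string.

From term 3 onward, concatenate the second-to-last term with the last: rr·h = rrh, h·rrh = hrrh, …
The next term joins hrrhrrhhrrh and rrhhrrhhrrhrrhhrrh.

hrrhrrhhrrhrrhhrrhhrrhrrhhrrh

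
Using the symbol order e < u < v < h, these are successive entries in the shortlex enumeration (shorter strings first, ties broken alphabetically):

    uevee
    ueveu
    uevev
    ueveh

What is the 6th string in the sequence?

Stepping forward 2 times from ueveh: ueveh → uevue, then the target.

uevuu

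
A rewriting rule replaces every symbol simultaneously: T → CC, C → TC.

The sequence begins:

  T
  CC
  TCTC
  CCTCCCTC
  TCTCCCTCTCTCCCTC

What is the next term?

CCTCCCTCTCTCCCTCCCTCCCTCTCTCCCTC

Applying the rule to each of the 16 symbols of TCTCCCTCTCTCCCTC gives the pieces CC TC CC TC TC TC CC TC CC TC CC TC TC TC CC TC, which concatenate to the answer.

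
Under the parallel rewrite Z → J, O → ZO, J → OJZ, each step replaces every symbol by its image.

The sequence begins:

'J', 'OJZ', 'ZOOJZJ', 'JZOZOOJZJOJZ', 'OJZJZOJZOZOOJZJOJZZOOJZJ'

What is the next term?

ZOOJZJOJZJZOOJZJZOJZOZOOJZJOJZZOOJZJJZOZOOJZJOJZ

φ(OJZJZOJZOZOOJZJOJZZOOJZJ) expands symbol-by-symbol to ZO OJZ J OJZ J ZO OJZ J ZO J ZO ZO OJZ J OJZ ZO OJZ J J ZO ZO OJZ J OJZ; joining the 24 pieces gives the next term.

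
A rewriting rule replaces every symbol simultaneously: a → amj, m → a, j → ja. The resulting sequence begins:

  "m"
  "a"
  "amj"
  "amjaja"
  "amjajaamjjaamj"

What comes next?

Applying the rule to each of the 14 symbols of amjajaamjjaamj gives the pieces amj a ja amj ja amj amj a ja ja amj amj a ja, which concatenate to the answer.

amjajaamjjaamjamjajajaamjamjaja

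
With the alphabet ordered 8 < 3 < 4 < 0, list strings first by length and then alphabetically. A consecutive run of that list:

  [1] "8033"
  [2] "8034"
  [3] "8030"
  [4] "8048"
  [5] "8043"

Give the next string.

The successor of 8043 increments the rightmost position that isn't already 0 and resets every position after it to 8.

8044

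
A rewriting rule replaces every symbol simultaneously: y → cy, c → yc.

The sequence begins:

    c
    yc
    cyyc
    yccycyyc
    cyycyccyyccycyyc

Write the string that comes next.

yccycyyccyycyccycyycyccyyccycyyc

Replace each of the 16 characters of cyycyccyyccycyyc in place — yc cy cy yc cy yc yc cy cy yc yc cy yc cy cy yc — and concatenate.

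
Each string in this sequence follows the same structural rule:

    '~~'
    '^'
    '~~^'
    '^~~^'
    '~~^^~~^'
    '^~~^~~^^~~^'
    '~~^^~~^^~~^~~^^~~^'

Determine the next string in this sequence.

^~~^~~^^~~^~~^^~~^^~~^~~^^~~^

From term 3 onward, concatenate the second-to-last term with the last: ~~·^ = ~~^, ^·~~^ = ^~~^, …
The next term joins ^~~^~~^^~~^ and ~~^^~~^^~~^~~^^~~^.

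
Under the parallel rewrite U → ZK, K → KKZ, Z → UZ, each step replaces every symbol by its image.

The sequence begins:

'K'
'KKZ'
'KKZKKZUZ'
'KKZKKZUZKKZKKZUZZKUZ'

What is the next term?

Replace each of the 20 characters of KKZKKZUZKKZKKZUZZKUZ in place — KKZ KKZ UZ KKZ KKZ UZ ZK UZ KKZ KKZ UZ KKZ KKZ UZ ZK UZ UZ KKZ ZK UZ — and concatenate.

KKZKKZUZKKZKKZUZZKUZKKZKKZUZKKZKKZUZZKUZUZKKZZKUZ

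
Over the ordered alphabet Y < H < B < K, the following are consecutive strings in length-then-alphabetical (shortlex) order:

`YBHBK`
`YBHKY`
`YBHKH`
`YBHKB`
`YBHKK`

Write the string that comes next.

Treat YBHKK as a base-4 numeral over the given alphabet and add one, carrying through any trailing K's.

YBBYY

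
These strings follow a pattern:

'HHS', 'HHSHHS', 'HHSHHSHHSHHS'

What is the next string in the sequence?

Each string is two copies of the previous one concatenated.
Doubling HHSHHSHHSHHS:

HHSHHSHHSHHSHHSHHSHHSHHS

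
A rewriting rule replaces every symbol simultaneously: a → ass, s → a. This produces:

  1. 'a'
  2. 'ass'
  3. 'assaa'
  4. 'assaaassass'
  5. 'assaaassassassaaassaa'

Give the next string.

Replace each of the 21 characters of assaaassassassaaassaa in place — ass a a ass ass ass a a ass a a ass a a ass ass ass a a ass ass — and concatenate.

assaaassassassaaassaaassaaassassassaaassass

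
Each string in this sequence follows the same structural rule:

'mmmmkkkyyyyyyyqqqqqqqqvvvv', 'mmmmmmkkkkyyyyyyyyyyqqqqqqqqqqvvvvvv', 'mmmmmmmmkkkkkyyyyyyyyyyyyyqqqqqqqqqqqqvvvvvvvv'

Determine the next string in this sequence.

Reading off run lengths: m runs 4, 6, 8; k runs 3, 4, 5; y runs 7, 10, 13; q runs 8, 10, 12; v runs 4, 6, 8 — each is linear in n, where the shown terms are n = 3, 4, 5.
For the next term, n = 6, so the run lengths are 10, 6, 16, 14, 10.

mmmmmmmmmmkkkkkkyyyyyyyyyyyyyyyyqqqqqqqqqqqqqqvvvvvvvvvv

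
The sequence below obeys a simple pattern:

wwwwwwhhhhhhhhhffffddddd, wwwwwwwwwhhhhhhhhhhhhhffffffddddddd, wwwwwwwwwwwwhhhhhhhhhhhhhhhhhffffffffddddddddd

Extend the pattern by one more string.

wwwwwwwwwwwwwwwhhhhhhhhhhhhhhhhhhhhhffffffffffddddddddddd

The n-th term is 3n w's then 4n+1 h's then 2n f's then 2n+1 d's, where the shown terms are n = 2, 3, 4.
At n = 5 the blocks have lengths 15, 21, 10, 11.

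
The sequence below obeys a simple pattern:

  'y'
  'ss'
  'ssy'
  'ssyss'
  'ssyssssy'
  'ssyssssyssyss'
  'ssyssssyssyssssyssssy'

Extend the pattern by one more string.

ssyssssyssyssssyssssyssyssssyssyss

Each term (from the third on) is the previous term followed by the one before it: term 3 = ss·y = ssy.
So term 8 is ssyssssyssyssssyssssy·ssyssssyssyss.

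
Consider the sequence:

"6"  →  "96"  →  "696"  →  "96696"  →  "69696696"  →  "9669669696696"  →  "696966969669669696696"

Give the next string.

9669669696696696966969669669696696

This is a Fibonacci-style word recurrence s(k) = s(k−2)·s(k−1): e.g. 6·96 = 696.
The next term joins 9669669696696 and 696966969669669696696.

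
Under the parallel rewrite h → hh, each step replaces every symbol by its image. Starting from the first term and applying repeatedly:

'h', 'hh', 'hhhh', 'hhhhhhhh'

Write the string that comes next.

Rewriting each symbol of hhhhhhhh: h→hh, h→hh, h→hh, h→hh, h→hh, h→hh, h→hh, h→hh, which concatenates to hh hh hh hh hh hh hh hh.

hhhhhhhhhhhhhhhh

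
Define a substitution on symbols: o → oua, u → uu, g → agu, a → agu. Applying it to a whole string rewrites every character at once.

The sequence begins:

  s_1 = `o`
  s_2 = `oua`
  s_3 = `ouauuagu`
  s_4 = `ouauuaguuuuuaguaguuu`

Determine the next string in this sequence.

φ(ouauuaguuuuuaguaguuu) expands symbol-by-symbol to oua uu agu uu uu agu agu uu uu uu uu uu agu agu uu agu agu uu uu uu; joining the 20 pieces gives the next term.

ouauuaguuuuuaguaguuuuuuuuuuuaguaguuuaguaguuuuuuu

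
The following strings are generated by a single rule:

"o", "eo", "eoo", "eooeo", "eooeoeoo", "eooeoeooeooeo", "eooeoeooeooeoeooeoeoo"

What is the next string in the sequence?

eooeoeooeooeoeooeoeooeooeoeooeooeo

Each term (from the third on) is the previous term followed by the one before it: term 3 = eo·o = eoo.
The next term joins eooeoeooeooeoeooeoeoo and eooeoeooeooeo.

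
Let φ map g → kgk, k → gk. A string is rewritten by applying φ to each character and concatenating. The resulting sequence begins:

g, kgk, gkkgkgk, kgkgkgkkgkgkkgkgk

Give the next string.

Rewriting the 17 symbols of kgkgkgkkgkgkkgkgk one by one yields gk kgk gk kgk gk kgk gk gk kgk gk kgk gk gk kgk gk kgk gk; concatenated:

gkkgkgkkgkgkkgkgkgkkgkgkkgkgkgkkgkgkkgkgk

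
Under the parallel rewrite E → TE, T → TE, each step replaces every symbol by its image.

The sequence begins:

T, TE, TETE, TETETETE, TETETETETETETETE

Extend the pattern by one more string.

Rewriting the 16 symbols of TETETETETETETETE one by one yields TE TE TE TE TE TE TE TE TE TE TE TE TE TE TE TE; concatenated:

TETETETETETETETETETETETETETETETE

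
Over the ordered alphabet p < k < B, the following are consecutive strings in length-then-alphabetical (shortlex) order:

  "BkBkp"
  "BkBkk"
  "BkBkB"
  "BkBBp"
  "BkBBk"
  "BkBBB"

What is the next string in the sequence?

BBppp

The successor of BkBBB increments the rightmost position that isn't already B and resets every position after it to p.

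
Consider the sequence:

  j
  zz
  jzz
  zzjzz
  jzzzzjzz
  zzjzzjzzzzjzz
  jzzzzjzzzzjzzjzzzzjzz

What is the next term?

zzjzzjzzzzjzzjzzzzjzzzzjzzjzzzzjzz

This is a Fibonacci-style word recurrence s(k) = s(k−2)·s(k−1): e.g. j·zz = jzz.
The next term joins zzjzzjzzzzjzz and jzzzzjzzzzjzzjzzzzjzz.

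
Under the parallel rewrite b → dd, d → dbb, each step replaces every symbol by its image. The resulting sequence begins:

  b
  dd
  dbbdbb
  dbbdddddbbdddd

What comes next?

dbbdddddbbdbbdbbdbbdbbdddddbbdbbdbbdbb

Replace each of the 14 characters of dbbdddddbbdddd in place — dbb dd dd dbb dbb dbb dbb dbb dd dd dbb dbb dbb dbb — and concatenate.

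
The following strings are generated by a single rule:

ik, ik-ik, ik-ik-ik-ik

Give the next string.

ik-ik-ik-ik-ik-ik-ik-ik

Every step duplicates the string with '-' between the halves.
So the next term is two copies of ik-ik-ik-ik with '-' between the halves.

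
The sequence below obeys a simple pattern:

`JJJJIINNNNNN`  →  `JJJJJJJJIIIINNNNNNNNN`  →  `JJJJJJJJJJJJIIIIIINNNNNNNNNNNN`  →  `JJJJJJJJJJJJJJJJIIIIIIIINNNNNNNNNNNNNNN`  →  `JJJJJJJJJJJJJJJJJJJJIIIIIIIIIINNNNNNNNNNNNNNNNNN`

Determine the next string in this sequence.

Reading off run lengths: J runs 4, 8, 12, 16, 20; I runs 2, 4, 6, 8, 10; N runs 6, 9, 12, 15, 18 — each is linear in n (n = 1, 2, …).
At n = 6 the blocks have lengths 24, 12, 21.

JJJJJJJJJJJJJJJJJJJJJJJJIIIIIIIIIIIINNNNNNNNNNNNNNNNNNNNN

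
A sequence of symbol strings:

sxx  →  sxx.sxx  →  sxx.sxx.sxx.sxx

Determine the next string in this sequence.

Each string is two copies of the previous one joined by '.'.
Doubling sxx.sxx.sxx.sxx with '.' between the halves:

sxx.sxx.sxx.sxx.sxx.sxx.sxx.sxx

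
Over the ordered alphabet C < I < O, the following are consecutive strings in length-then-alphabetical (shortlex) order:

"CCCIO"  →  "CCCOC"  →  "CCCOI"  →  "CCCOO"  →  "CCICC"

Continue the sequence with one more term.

Treat CCICC as a base-3 numeral over the given alphabet and add one, carrying through any trailing O's.

CCICI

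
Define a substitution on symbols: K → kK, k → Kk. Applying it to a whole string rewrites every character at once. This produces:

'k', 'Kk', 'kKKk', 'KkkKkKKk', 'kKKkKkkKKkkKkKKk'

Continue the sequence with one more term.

Replace each of the 16 characters of kKKkKkkKKkkKkKKk in place — Kk kK kK Kk kK Kk Kk kK kK Kk Kk kK Kk kK kK Kk — and concatenate.

KkkKkKKkkKKkKkkKkKKkKkkKKkkKkKKk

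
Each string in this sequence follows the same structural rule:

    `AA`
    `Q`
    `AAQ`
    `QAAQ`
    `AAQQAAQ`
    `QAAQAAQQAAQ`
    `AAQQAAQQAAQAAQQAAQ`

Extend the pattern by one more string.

QAAQAAQQAAQAAQQAAQQAAQAAQQAAQ

This is a Fibonacci-style word recurrence s(k) = s(k−2)·s(k−1): e.g. AA·Q = AAQ.
Continuing: QAAQAAQQAAQ · AAQQAAQQAAQAAQQAAQ gives term 8.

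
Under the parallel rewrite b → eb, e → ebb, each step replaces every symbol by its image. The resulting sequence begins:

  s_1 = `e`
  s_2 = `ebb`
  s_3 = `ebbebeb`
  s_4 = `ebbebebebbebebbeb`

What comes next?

φ(ebbebebebbebebbeb) expands symbol-by-symbol to ebb eb eb ebb eb ebb eb ebb eb eb ebb eb ebb eb eb ebb eb; joining the 17 pieces gives the next term.

ebbebebebbebebbebebbebebebbebebbebebebbeb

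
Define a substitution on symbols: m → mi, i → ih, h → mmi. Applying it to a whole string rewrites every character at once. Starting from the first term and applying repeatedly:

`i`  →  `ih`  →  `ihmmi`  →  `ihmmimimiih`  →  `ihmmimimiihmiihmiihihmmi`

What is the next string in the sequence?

ihmmimimiihmiihmiihihmmimiihihmmimiihihmmiihmmimimiih

Replace each of the 24 characters of ihmmimimiihmiihmiihihmmi in place — ih mmi mi mi ih mi ih mi ih ih mmi mi ih ih mmi mi ih ih mmi ih mmi mi mi ih — and concatenate.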